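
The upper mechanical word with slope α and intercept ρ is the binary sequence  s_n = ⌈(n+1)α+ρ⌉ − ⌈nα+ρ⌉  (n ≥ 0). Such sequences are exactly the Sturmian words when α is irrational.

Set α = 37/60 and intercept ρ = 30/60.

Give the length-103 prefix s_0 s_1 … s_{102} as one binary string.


1010110110101101011011010110101101101011011010110101101101011010110110101101011011010110101101101011011

n=0: ⌈(1·37+30)/60⌉ − ⌈(0·37+30)/60⌉ = ⌈67/60⌉ − ⌈30/60⌉ = 2 − 1 = 1
n=1: ⌈(2·37+30)/60⌉ − ⌈(1·37+30)/60⌉ = ⌈104/60⌉ − ⌈67/60⌉ = 2 − 2 = 0
n=2: ⌈(3·37+30)/60⌉ − ⌈(2·37+30)/60⌉ = ⌈141/60⌉ − ⌈104/60⌉ = 3 − 2 = 1
n=3: ⌈(4·37+30)/60⌉ − ⌈(3·37+30)/60⌉ = ⌈178/60⌉ − ⌈141/60⌉ = 3 − 3 = 0
n=4: ⌈(5·37+30)/60⌉ − ⌈(4·37+30)/60⌉ = ⌈215/60⌉ − ⌈178/60⌉ = 4 − 3 = 1
n=5: ⌈(6·37+30)/60⌉ − ⌈(5·37+30)/60⌉ = ⌈252/60⌉ − ⌈215/60⌉ = 5 − 4 = 1
n=6: ⌈(7·37+30)/60⌉ − ⌈(6·37+30)/60⌉ = ⌈289/60⌉ − ⌈252/60⌉ = 5 − 5 = 0
n=7: ⌈(8·37+30)/60⌉ − ⌈(7·37+30)/60⌉ = ⌈326/60⌉ − ⌈289/60⌉ = 6 − 5 = 1
n=8: ⌈(9·37+30)/60⌉ − ⌈(8·37+30)/60⌉ = ⌈363/60⌉ − ⌈326/60⌉ = 7 − 6 = 1
n=9: ⌈(10·37+30)/60⌉ − ⌈(9·37+30)/60⌉ = ⌈400/60⌉ − ⌈363/60⌉ = 7 − 7 = 0
n=10: ⌈(11·37+30)/60⌉ − ⌈(10·37+30)/60⌉ = ⌈437/60⌉ − ⌈400/60⌉ = 8 − 7 = 1
n=11: ⌈(12·37+30)/60⌉ − ⌈(11·37+30)/60⌉ = ⌈474/60⌉ − ⌈437/60⌉ = 8 − 8 = 0
n=12: ⌈(13·37+30)/60⌉ − ⌈(12·37+30)/60⌉ = ⌈511/60⌉ − ⌈474/60⌉ = 9 − 8 = 1
n=13: ⌈(14·37+30)/60⌉ − ⌈(13·37+30)/60⌉ = ⌈548/60⌉ − ⌈511/60⌉ = 10 − 9 = 1
n=14: ⌈(15·37+30)/60⌉ − ⌈(14·37+30)/60⌉ = ⌈585/60⌉ − ⌈548/60⌉ = 10 − 10 = 0
n=15: ⌈(16·37+30)/60⌉ − ⌈(15·37+30)/60⌉ = ⌈622/60⌉ − ⌈585/60⌉ = 11 − 10 = 1
n=16: ⌈(17·37+30)/60⌉ − ⌈(16·37+30)/60⌉ = ⌈659/60⌉ − ⌈622/60⌉ = 11 − 11 = 0
n=17: ⌈(18·37+30)/60⌉ − ⌈(17·37+30)/60⌉ = ⌈696/60⌉ − ⌈659/60⌉ = 12 − 11 = 1
n=18: ⌈(19·37+30)/60⌉ − ⌈(18·37+30)/60⌉ = ⌈733/60⌉ − ⌈696/60⌉ = 13 − 12 = 1
n=19: ⌈(20·37+30)/60⌉ − ⌈(19·37+30)/60⌉ = ⌈770/60⌉ − ⌈733/60⌉ = 13 − 13 = 0
n=20: ⌈(21·37+30)/60⌉ − ⌈(20·37+30)/60⌉ = ⌈807/60⌉ − ⌈770/60⌉ = 14 − 13 = 1
n=21: ⌈(22·37+30)/60⌉ − ⌈(21·37+30)/60⌉ = ⌈844/60⌉ − ⌈807/60⌉ = 15 − 14 = 1
n=22: ⌈(23·37+30)/60⌉ − ⌈(22·37+30)/60⌉ = ⌈881/60⌉ − ⌈844/60⌉ = 15 − 15 = 0
n=23: ⌈(24·37+30)/60⌉ − ⌈(23·37+30)/60⌉ = ⌈918/60⌉ − ⌈881/60⌉ = 16 − 15 = 1
n=24: ⌈(25·37+30)/60⌉ − ⌈(24·37+30)/60⌉ = ⌈955/60⌉ − ⌈918/60⌉ = 16 − 16 = 0
n=25: ⌈(26·37+30)/60⌉ − ⌈(25·37+30)/60⌉ = ⌈992/60⌉ − ⌈955/60⌉ = 17 − 16 = 1
n=26: ⌈(27·37+30)/60⌉ − ⌈(26·37+30)/60⌉ = ⌈1029/60⌉ − ⌈992/60⌉ = 18 − 17 = 1
n=27: ⌈(28·37+30)/60⌉ − ⌈(27·37+30)/60⌉ = ⌈1066/60⌉ − ⌈1029/60⌉ = 18 − 18 = 0
n=28: ⌈(29·37+30)/60⌉ − ⌈(28·37+30)/60⌉ = ⌈1103/60⌉ − ⌈1066/60⌉ = 19 − 18 = 1
n=29: ⌈(30·37+30)/60⌉ − ⌈(29·37+30)/60⌉ = ⌈1140/60⌉ − ⌈1103/60⌉ = 19 − 19 = 0
n=30: ⌈(31·37+30)/60⌉ − ⌈(30·37+30)/60⌉ = ⌈1177/60⌉ − ⌈1140/60⌉ = 20 − 19 = 1
n=31: ⌈(32·37+30)/60⌉ − ⌈(31·37+30)/60⌉ = ⌈1214/60⌉ − ⌈1177/60⌉ = 21 − 20 = 1
n=32: ⌈(33·37+30)/60⌉ − ⌈(32·37+30)/60⌉ = ⌈1251/60⌉ − ⌈1214/60⌉ = 21 − 21 = 0
n=33: ⌈(34·37+30)/60⌉ − ⌈(33·37+30)/60⌉ = ⌈1288/60⌉ − ⌈1251/60⌉ = 22 − 21 = 1
n=34: ⌈(35·37+30)/60⌉ − ⌈(34·37+30)/60⌉ = ⌈1325/60⌉ − ⌈1288/60⌉ = 23 − 22 = 1
n=35: ⌈(36·37+30)/60⌉ − ⌈(35·37+30)/60⌉ = ⌈1362/60⌉ − ⌈1325/60⌉ = 23 − 23 = 0
n=36: ⌈(37·37+30)/60⌉ − ⌈(36·37+30)/60⌉ = ⌈1399/60⌉ − ⌈1362/60⌉ = 24 − 23 = 1
n=37: ⌈(38·37+30)/60⌉ − ⌈(37·37+30)/60⌉ = ⌈1436/60⌉ − ⌈1399/60⌉ = 24 − 24 = 0
n=38: ⌈(39·37+30)/60⌉ − ⌈(38·37+30)/60⌉ = ⌈1473/60⌉ − ⌈1436/60⌉ = 25 − 24 = 1
n=39: ⌈(40·37+30)/60⌉ − ⌈(39·37+30)/60⌉ = ⌈1510/60⌉ − ⌈1473/60⌉ = 26 − 25 = 1
n=40: ⌈(41·37+30)/60⌉ − ⌈(40·37+30)/60⌉ = ⌈1547/60⌉ − ⌈1510/60⌉ = 26 − 26 = 0
n=41: ⌈(42·37+30)/60⌉ − ⌈(41·37+30)/60⌉ = ⌈1584/60⌉ − ⌈1547/60⌉ = 27 − 26 = 1
n=42: ⌈(43·37+30)/60⌉ − ⌈(42·37+30)/60⌉ = ⌈1621/60⌉ − ⌈1584/60⌉ = 28 − 27 = 1
n=43: ⌈(44·37+30)/60⌉ − ⌈(43·37+30)/60⌉ = ⌈1658/60⌉ − ⌈1621/60⌉ = 28 − 28 = 0
n=44: ⌈(45·37+30)/60⌉ − ⌈(44·37+30)/60⌉ = ⌈1695/60⌉ − ⌈1658/60⌉ = 29 − 28 = 1
n=45: ⌈(46·37+30)/60⌉ − ⌈(45·37+30)/60⌉ = ⌈1732/60⌉ − ⌈1695/60⌉ = 29 − 29 = 0
n=46: ⌈(47·37+30)/60⌉ − ⌈(46·37+30)/60⌉ = ⌈1769/60⌉ − ⌈1732/60⌉ = 30 − 29 = 1
n=47: ⌈(48·37+30)/60⌉ − ⌈(47·37+30)/60⌉ = ⌈1806/60⌉ − ⌈1769/60⌉ = 31 − 30 = 1
n=48: ⌈(49·37+30)/60⌉ − ⌈(48·37+30)/60⌉ = ⌈1843/60⌉ − ⌈1806/60⌉ = 31 − 31 = 0
n=49: ⌈(50·37+30)/60⌉ − ⌈(49·37+30)/60⌉ = ⌈1880/60⌉ − ⌈1843/60⌉ = 32 − 31 = 1
n=50: ⌈(51·37+30)/60⌉ − ⌈(50·37+30)/60⌉ = ⌈1917/60⌉ − ⌈1880/60⌉ = 32 − 32 = 0
n=51: ⌈(52·37+30)/60⌉ − ⌈(51·37+30)/60⌉ = ⌈1954/60⌉ − ⌈1917/60⌉ = 33 − 32 = 1
n=52: ⌈(53·37+30)/60⌉ − ⌈(52·37+30)/60⌉ = ⌈1991/60⌉ − ⌈1954/60⌉ = 34 − 33 = 1
n=53: ⌈(54·37+30)/60⌉ − ⌈(53·37+30)/60⌉ = ⌈2028/60⌉ − ⌈1991/60⌉ = 34 − 34 = 0
n=54: ⌈(55·37+30)/60⌉ − ⌈(54·37+30)/60⌉ = ⌈2065/60⌉ − ⌈2028/60⌉ = 35 − 34 = 1
n=55: ⌈(56·37+30)/60⌉ − ⌈(55·37+30)/60⌉ = ⌈2102/60⌉ − ⌈2065/60⌉ = 36 − 35 = 1
n=56: ⌈(57·37+30)/60⌉ − ⌈(56·37+30)/60⌉ = ⌈2139/60⌉ − ⌈2102/60⌉ = 36 − 36 = 0
n=57: ⌈(58·37+30)/60⌉ − ⌈(57·37+30)/60⌉ = ⌈2176/60⌉ − ⌈2139/60⌉ = 37 − 36 = 1
n=58: ⌈(59·37+30)/60⌉ − ⌈(58·37+30)/60⌉ = ⌈2213/60⌉ − ⌈2176/60⌉ = 37 − 37 = 0
n=59: ⌈(60·37+30)/60⌉ − ⌈(59·37+30)/60⌉ = ⌈2250/60⌉ − ⌈2213/60⌉ = 38 − 37 = 1
n=60: ⌈(61·37+30)/60⌉ − ⌈(60·37+30)/60⌉ = ⌈2287/60⌉ − ⌈2250/60⌉ = 39 − 38 = 1
n=61: ⌈(62·37+30)/60⌉ − ⌈(61·37+30)/60⌉ = ⌈2324/60⌉ − ⌈2287/60⌉ = 39 − 39 = 0
n=62: ⌈(63·37+30)/60⌉ − ⌈(62·37+30)/60⌉ = ⌈2361/60⌉ − ⌈2324/60⌉ = 40 − 39 = 1
n=63: ⌈(64·37+30)/60⌉ − ⌈(63·37+30)/60⌉ = ⌈2398/60⌉ − ⌈2361/60⌉ = 40 − 40 = 0
n=64: ⌈(65·37+30)/60⌉ − ⌈(64·37+30)/60⌉ = ⌈2435/60⌉ − ⌈2398/60⌉ = 41 − 40 = 1
n=65: ⌈(66·37+30)/60⌉ − ⌈(65·37+30)/60⌉ = ⌈2472/60⌉ − ⌈2435/60⌉ = 42 − 41 = 1
n=66: ⌈(67·37+30)/60⌉ − ⌈(66·37+30)/60⌉ = ⌈2509/60⌉ − ⌈2472/60⌉ = 42 − 42 = 0
n=67: ⌈(68·37+30)/60⌉ − ⌈(67·37+30)/60⌉ = ⌈2546/60⌉ − ⌈2509/60⌉ = 43 − 42 = 1
n=68: ⌈(69·37+30)/60⌉ − ⌈(68·37+30)/60⌉ = ⌈2583/60⌉ − ⌈2546/60⌉ = 44 − 43 = 1
n=69: ⌈(70·37+30)/60⌉ − ⌈(69·37+30)/60⌉ = ⌈2620/60⌉ − ⌈2583/60⌉ = 44 − 44 = 0
n=70: ⌈(71·37+30)/60⌉ − ⌈(70·37+30)/60⌉ = ⌈2657/60⌉ − ⌈2620/60⌉ = 45 − 44 = 1
n=71: ⌈(72·37+30)/60⌉ − ⌈(71·37+30)/60⌉ = ⌈2694/60⌉ − ⌈2657/60⌉ = 45 − 45 = 0
n=72: ⌈(73·37+30)/60⌉ − ⌈(72·37+30)/60⌉ = ⌈2731/60⌉ − ⌈2694/60⌉ = 46 − 45 = 1
n=73: ⌈(74·37+30)/60⌉ − ⌈(73·37+30)/60⌉ = ⌈2768/60⌉ − ⌈2731/60⌉ = 47 − 46 = 1
n=74: ⌈(75·37+30)/60⌉ − ⌈(74·37+30)/60⌉ = ⌈2805/60⌉ − ⌈2768/60⌉ = 47 − 47 = 0
n=75: ⌈(76·37+30)/60⌉ − ⌈(75·37+30)/60⌉ = ⌈2842/60⌉ − ⌈2805/60⌉ = 48 − 47 = 1
n=76: ⌈(77·37+30)/60⌉ − ⌈(76·37+30)/60⌉ = ⌈2879/60⌉ − ⌈2842/60⌉ = 48 − 48 = 0
n=77: ⌈(78·37+30)/60⌉ − ⌈(77·37+30)/60⌉ = ⌈2916/60⌉ − ⌈2879/60⌉ = 49 − 48 = 1
n=78: ⌈(79·37+30)/60⌉ − ⌈(78·37+30)/60⌉ = ⌈2953/60⌉ − ⌈2916/60⌉ = 50 − 49 = 1
n=79: ⌈(80·37+30)/60⌉ − ⌈(79·37+30)/60⌉ = ⌈2990/60⌉ − ⌈2953/60⌉ = 50 − 50 = 0
n=80: ⌈(81·37+30)/60⌉ − ⌈(80·37+30)/60⌉ = ⌈3027/60⌉ − ⌈2990/60⌉ = 51 − 50 = 1
n=81: ⌈(82·37+30)/60⌉ − ⌈(81·37+30)/60⌉ = ⌈3064/60⌉ − ⌈3027/60⌉ = 52 − 51 = 1
n=82: ⌈(83·37+30)/60⌉ − ⌈(82·37+30)/60⌉ = ⌈3101/60⌉ − ⌈3064/60⌉ = 52 − 52 = 0
n=83: ⌈(84·37+30)/60⌉ − ⌈(83·37+30)/60⌉ = ⌈3138/60⌉ − ⌈3101/60⌉ = 53 − 52 = 1
n=84: ⌈(85·37+30)/60⌉ − ⌈(84·37+30)/60⌉ = ⌈3175/60⌉ − ⌈3138/60⌉ = 53 − 53 = 0
n=85: ⌈(86·37+30)/60⌉ − ⌈(85·37+30)/60⌉ = ⌈3212/60⌉ − ⌈3175/60⌉ = 54 − 53 = 1
n=86: ⌈(87·37+30)/60⌉ − ⌈(86·37+30)/60⌉ = ⌈3249/60⌉ − ⌈3212/60⌉ = 55 − 54 = 1
n=87: ⌈(88·37+30)/60⌉ − ⌈(87·37+30)/60⌉ = ⌈3286/60⌉ − ⌈3249/60⌉ = 55 − 55 = 0
n=88: ⌈(89·37+30)/60⌉ − ⌈(88·37+30)/60⌉ = ⌈3323/60⌉ − ⌈3286/60⌉ = 56 − 55 = 1
n=89: ⌈(90·37+30)/60⌉ − ⌈(89·37+30)/60⌉ = ⌈3360/60⌉ − ⌈3323/60⌉ = 56 − 56 = 0
n=90: ⌈(91·37+30)/60⌉ − ⌈(90·37+30)/60⌉ = ⌈3397/60⌉ − ⌈3360/60⌉ = 57 − 56 = 1
n=91: ⌈(92·37+30)/60⌉ − ⌈(91·37+30)/60⌉ = ⌈3434/60⌉ − ⌈3397/60⌉ = 58 − 57 = 1
n=92: ⌈(93·37+30)/60⌉ − ⌈(92·37+30)/60⌉ = ⌈3471/60⌉ − ⌈3434/60⌉ = 58 − 58 = 0
n=93: ⌈(94·37+30)/60⌉ − ⌈(93·37+30)/60⌉ = ⌈3508/60⌉ − ⌈3471/60⌉ = 59 − 58 = 1
n=94: ⌈(95·37+30)/60⌉ − ⌈(94·37+30)/60⌉ = ⌈3545/60⌉ − ⌈3508/60⌉ = 60 − 59 = 1
n=95: ⌈(96·37+30)/60⌉ − ⌈(95·37+30)/60⌉ = ⌈3582/60⌉ − ⌈3545/60⌉ = 60 − 60 = 0
n=96: ⌈(97·37+30)/60⌉ − ⌈(96·37+30)/60⌉ = ⌈3619/60⌉ − ⌈3582/60⌉ = 61 − 60 = 1
n=97: ⌈(98·37+30)/60⌉ − ⌈(97·37+30)/60⌉ = ⌈3656/60⌉ − ⌈3619/60⌉ = 61 − 61 = 0
n=98: ⌈(99·37+30)/60⌉ − ⌈(98·37+30)/60⌉ = ⌈3693/60⌉ − ⌈3656/60⌉ = 62 − 61 = 1
n=99: ⌈(100·37+30)/60⌉ − ⌈(99·37+30)/60⌉ = ⌈3730/60⌉ − ⌈3693/60⌉ = 63 − 62 = 1
n=100: ⌈(101·37+30)/60⌉ − ⌈(100·37+30)/60⌉ = ⌈3767/60⌉ − ⌈3730/60⌉ = 63 − 63 = 0
n=101: ⌈(102·37+30)/60⌉ − ⌈(101·37+30)/60⌉ = ⌈3804/60⌉ − ⌈3767/60⌉ = 64 − 63 = 1
n=102: ⌈(103·37+30)/60⌉ − ⌈(102·37+30)/60⌉ = ⌈3841/60⌉ − ⌈3804/60⌉ = 65 − 64 = 1


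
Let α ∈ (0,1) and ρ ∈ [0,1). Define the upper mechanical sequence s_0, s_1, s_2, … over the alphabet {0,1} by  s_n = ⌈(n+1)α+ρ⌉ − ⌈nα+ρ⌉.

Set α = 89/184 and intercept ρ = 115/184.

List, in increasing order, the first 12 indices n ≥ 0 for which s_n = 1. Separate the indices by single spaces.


n=0: ⌈204/184⌉−⌈115/184⌉ = 2−1 = 1  ← one
n=1: ⌈293/184⌉−⌈204/184⌉ = 2−2 = 0
n=2: ⌈382/184⌉−⌈293/184⌉ = 3−2 = 1  ← one
n=3: ⌈471/184⌉−⌈382/184⌉ = 3−3 = 0
n=4: ⌈560/184⌉−⌈471/184⌉ = 4−3 = 1  ← one
n=5: ⌈649/184⌉−⌈560/184⌉ = 4−4 = 0
n=6: ⌈738/184⌉−⌈649/184⌉ = 5−4 = 1  ← one
n=7: ⌈827/184⌉−⌈738/184⌉ = 5−5 = 0
n=8: ⌈916/184⌉−⌈827/184⌉ = 5−5 = 0
n=9: ⌈1005/184⌉−⌈916/184⌉ = 6−5 = 1  ← one
n=10: ⌈1094/184⌉−⌈1005/184⌉ = 6−6 = 0
n=11: ⌈1183/184⌉−⌈1094/184⌉ = 7−6 = 1  ← one
n=12: ⌈1272/184⌉−⌈1183/184⌉ = 7−7 = 0
n=13: ⌈1361/184⌉−⌈1272/184⌉ = 8−7 = 1  ← one
n=14: ⌈1450/184⌉−⌈1361/184⌉ = 8−8 = 0
n=15: ⌈1539/184⌉−⌈1450/184⌉ = 9−8 = 1  ← one
n=16: ⌈1628/184⌉−⌈1539/184⌉ = 9−9 = 0
n=17: ⌈1717/184⌉−⌈1628/184⌉ = 10−9 = 1  ← one
n=18: ⌈1806/184⌉−⌈1717/184⌉ = 10−10 = 0
n=19: ⌈1895/184⌉−⌈1806/184⌉ = 11−10 = 1  ← one
n=20: ⌈1984/184⌉−⌈1895/184⌉ = 11−11 = 0
n=21: ⌈2073/184⌉−⌈1984/184⌉ = 12−11 = 1  ← one
n=22: ⌈2162/184⌉−⌈2073/184⌉ = 12−12 = 0
n=23: ⌈2251/184⌉−⌈2162/184⌉ = 13−12 = 1  ← one
positions of the first 12 ones: 0 2 4 6 9 11 13 15 17 19 21 23

0 2 4 6 9 11 13 15 17 19 21 23


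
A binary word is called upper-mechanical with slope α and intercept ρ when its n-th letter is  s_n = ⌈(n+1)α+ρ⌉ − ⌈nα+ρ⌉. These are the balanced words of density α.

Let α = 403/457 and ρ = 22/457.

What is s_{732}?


(n+1)α + ρ = (733·403 + 22) / 457 = 295421/457
nα + ρ     = (732·403 + 22) / 457 = 295018/457
⌈295421/457⌉ = 647,  ⌈295018/457⌉ = 646
s_{732} = 647 − 646 = 1

1


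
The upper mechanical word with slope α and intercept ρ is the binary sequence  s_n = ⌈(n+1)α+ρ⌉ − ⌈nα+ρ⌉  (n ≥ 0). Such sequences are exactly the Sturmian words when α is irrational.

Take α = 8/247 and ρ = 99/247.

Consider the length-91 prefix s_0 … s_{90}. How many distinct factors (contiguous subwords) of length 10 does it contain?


11

t_n = ⌈(n·8+99)/247⌉ for n = 0 … 91:
  n=0…9: ⌈99/247⌉=1 ⌈107/247⌉=1 ⌈115/247⌉=1 ⌈123/247⌉=1 ⌈131/247⌉=1 ⌈139/247⌉=1 ⌈147/247⌉=1 ⌈155/247⌉=1 ⌈163/247⌉=1 ⌈171/247⌉=1
  n=10…19: ⌈179/247⌉=1 ⌈187/247⌉=1 ⌈195/247⌉=1 ⌈203/247⌉=1 ⌈211/247⌉=1 ⌈219/247⌉=1 ⌈227/247⌉=1 ⌈235/247⌉=1 ⌈243/247⌉=1 ⌈251/247⌉=2
  n=20…29: ⌈259/247⌉=2 ⌈267/247⌉=2 ⌈275/247⌉=2 ⌈283/247⌉=2 ⌈291/247⌉=2 ⌈299/247⌉=2 ⌈307/247⌉=2 ⌈315/247⌉=2 ⌈323/247⌉=2 ⌈331/247⌉=2
  n=30…39: ⌈339/247⌉=2 ⌈347/247⌉=2 ⌈355/247⌉=2 ⌈363/247⌉=2 ⌈371/247⌉=2 ⌈379/247⌉=2 ⌈387/247⌉=2 ⌈395/247⌉=2 ⌈403/247⌉=2 ⌈411/247⌉=2
  n=40…49: ⌈419/247⌉=2 ⌈427/247⌉=2 ⌈435/247⌉=2 ⌈443/247⌉=2 ⌈451/247⌉=2 ⌈459/247⌉=2 ⌈467/247⌉=2 ⌈475/247⌉=2 ⌈483/247⌉=2 ⌈491/247⌉=2
  n=50…59: ⌈499/247⌉=3 ⌈507/247⌉=3 ⌈515/247⌉=3 ⌈523/247⌉=3 ⌈531/247⌉=3 ⌈539/247⌉=3 ⌈547/247⌉=3 ⌈555/247⌉=3 ⌈563/247⌉=3 ⌈571/247⌉=3
  n=60…69: ⌈579/247⌉=3 ⌈587/247⌉=3 ⌈595/247⌉=3 ⌈603/247⌉=3 ⌈611/247⌉=3 ⌈619/247⌉=3 ⌈627/247⌉=3 ⌈635/247⌉=3 ⌈643/247⌉=3 ⌈651/247⌉=3
  n=70…79: ⌈659/247⌉=3 ⌈667/247⌉=3 ⌈675/247⌉=3 ⌈683/247⌉=3 ⌈691/247⌉=3 ⌈699/247⌉=3 ⌈707/247⌉=3 ⌈715/247⌉=3 ⌈723/247⌉=3 ⌈731/247⌉=3
  n=80…89: ⌈739/247⌉=3 ⌈747/247⌉=4 ⌈755/247⌉=4 ⌈763/247⌉=4 ⌈771/247⌉=4 ⌈779/247⌉=4 ⌈787/247⌉=4 ⌈795/247⌉=4 ⌈803/247⌉=4 ⌈811/247⌉=4
  n=90…91: ⌈819/247⌉=4 ⌈827/247⌉=4
s_n = t_(n+1) − t_n for n = 0 … 90 gives
prefix = 0000000000000000001000000000000000000000000000000100000000000000000000000000000010000000000
slide a length-10 window over [0..9] … [81..90] (82 windows); first occurrence of each distinct factor:
  [  0..  9] 0000000000
  [  9.. 18] 0000000001
  [ 10.. 19] 0000000010
  [ 11.. 20] 0000000100
  [ 12.. 21] 0000001000
  [ 13.. 22] 0000010000
  [ 14.. 23] 0000100000
  [ 15.. 24] 0001000000
  [ 16.. 25] 0010000000
  [ 17.. 26] 0100000000
  [ 18.. 27] 1000000000
  (the other 71 windows repeat one of these)
distinct factors: {0000000000, 0000000001, 0000000010, 0000000100, 0000001000, 0000010000, 0000100000, 0001000000, 0010000000, 0100000000, 1000000000}
count = 11  (Sturmian bound for length 10 is 11)


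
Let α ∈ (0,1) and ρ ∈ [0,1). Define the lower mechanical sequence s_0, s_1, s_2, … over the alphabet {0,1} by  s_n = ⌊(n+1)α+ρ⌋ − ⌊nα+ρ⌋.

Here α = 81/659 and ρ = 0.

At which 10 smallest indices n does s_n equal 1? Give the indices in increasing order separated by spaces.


8 16 24 32 40 48 56 65 73 81

n=0: ⌊81/659⌋−⌊0/659⌋ = 0−0 = 0
n=1: ⌊162/659⌋−⌊81/659⌋ = 0−0 = 0
  …
n=8: ⌊729/659⌋−⌊648/659⌋ = 1−0 = 1  ← one
n=9: ⌊810/659⌋−⌊729/659⌋ = 1−1 = 0
n=10: ⌊891/659⌋−⌊810/659⌋ = 1−1 = 0
  …
n=16: ⌊1377/659⌋−⌊1296/659⌋ = 2−1 = 1  ← one
n=17: ⌊1458/659⌋−⌊1377/659⌋ = 2−2 = 0
n=18: ⌊1539/659⌋−⌊1458/659⌋ = 2−2 = 0
  …
n=24: ⌊2025/659⌋−⌊1944/659⌋ = 3−2 = 1  ← one
n=25: ⌊2106/659⌋−⌊2025/659⌋ = 3−3 = 0
n=26: ⌊2187/659⌋−⌊2106/659⌋ = 3−3 = 0
  …
n=32: ⌊2673/659⌋−⌊2592/659⌋ = 4−3 = 1  ← one
n=33: ⌊2754/659⌋−⌊2673/659⌋ = 4−4 = 0
n=34: ⌊2835/659⌋−⌊2754/659⌋ = 4−4 = 0
  …
n=40: ⌊3321/659⌋−⌊3240/659⌋ = 5−4 = 1  ← one
n=41: ⌊3402/659⌋−⌊3321/659⌋ = 5−5 = 0
n=42: ⌊3483/659⌋−⌊3402/659⌋ = 5−5 = 0
  …
n=48: ⌊3969/659⌋−⌊3888/659⌋ = 6−5 = 1  ← one
n=49: ⌊4050/659⌋−⌊3969/659⌋ = 6−6 = 0
n=50: ⌊4131/659⌋−⌊4050/659⌋ = 6−6 = 0
  …
n=56: ⌊4617/659⌋−⌊4536/659⌋ = 7−6 = 1  ← one
n=57: ⌊4698/659⌋−⌊4617/659⌋ = 7−7 = 0
n=58: ⌊4779/659⌋−⌊4698/659⌋ = 7−7 = 0
  …
n=65: ⌊5346/659⌋−⌊5265/659⌋ = 8−7 = 1  ← one
n=66: ⌊5427/659⌋−⌊5346/659⌋ = 8−8 = 0
n=67: ⌊5508/659⌋−⌊5427/659⌋ = 8−8 = 0
  …
n=73: ⌊5994/659⌋−⌊5913/659⌋ = 9−8 = 1  ← one
n=74: ⌊6075/659⌋−⌊5994/659⌋ = 9−9 = 0
n=75: ⌊6156/659⌋−⌊6075/659⌋ = 9−9 = 0
  …
n=81: ⌊6642/659⌋−⌊6561/659⌋ = 10−9 = 1  ← one
positions of the first 10 ones: 8 16 24 32 40 48 56 65 73 81


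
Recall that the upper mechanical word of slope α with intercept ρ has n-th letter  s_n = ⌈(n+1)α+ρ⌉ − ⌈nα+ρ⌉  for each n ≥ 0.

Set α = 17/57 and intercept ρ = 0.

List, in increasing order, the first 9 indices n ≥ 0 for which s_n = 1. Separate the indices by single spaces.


n=0: ⌈17/57⌉−⌈0/57⌉ = 1−0 = 1  ← one
n=1: ⌈34/57⌉−⌈17/57⌉ = 1−1 = 0
n=2: ⌈51/57⌉−⌈34/57⌉ = 1−1 = 0
n=3: ⌈68/57⌉−⌈51/57⌉ = 2−1 = 1  ← one
n=4: ⌈85/57⌉−⌈68/57⌉ = 2−2 = 0
n=5: ⌈102/57⌉−⌈85/57⌉ = 2−2 = 0
n=6: ⌈119/57⌉−⌈102/57⌉ = 3−2 = 1  ← one
n=7: ⌈136/57⌉−⌈119/57⌉ = 3−3 = 0
n=8: ⌈153/57⌉−⌈136/57⌉ = 3−3 = 0
n=9: ⌈170/57⌉−⌈153/57⌉ = 3−3 = 0
n=10: ⌈187/57⌉−⌈170/57⌉ = 4−3 = 1  ← one
n=11: ⌈204/57⌉−⌈187/57⌉ = 4−4 = 0
n=12: ⌈221/57⌉−⌈204/57⌉ = 4−4 = 0
n=13: ⌈238/57⌉−⌈221/57⌉ = 5−4 = 1  ← one
n=14: ⌈255/57⌉−⌈238/57⌉ = 5−5 = 0
n=15: ⌈272/57⌉−⌈255/57⌉ = 5−5 = 0
n=16: ⌈289/57⌉−⌈272/57⌉ = 6−5 = 1  ← one
n=17: ⌈306/57⌉−⌈289/57⌉ = 6−6 = 0
n=18: ⌈323/57⌉−⌈306/57⌉ = 6−6 = 0
n=19: ⌈340/57⌉−⌈323/57⌉ = 6−6 = 0
n=20: ⌈357/57⌉−⌈340/57⌉ = 7−6 = 1  ← one
n=21: ⌈374/57⌉−⌈357/57⌉ = 7−7 = 0
n=22: ⌈391/57⌉−⌈374/57⌉ = 7−7 = 0
n=23: ⌈408/57⌉−⌈391/57⌉ = 8−7 = 1  ← one
n=24: ⌈425/57⌉−⌈408/57⌉ = 8−8 = 0
n=25: ⌈442/57⌉−⌈425/57⌉ = 8−8 = 0
n=26: ⌈459/57⌉−⌈442/57⌉ = 9−8 = 1  ← one
positions of the first 9 ones: 0 3 6 10 13 16 20 23 26

0 3 6 10 13 16 20 23 26


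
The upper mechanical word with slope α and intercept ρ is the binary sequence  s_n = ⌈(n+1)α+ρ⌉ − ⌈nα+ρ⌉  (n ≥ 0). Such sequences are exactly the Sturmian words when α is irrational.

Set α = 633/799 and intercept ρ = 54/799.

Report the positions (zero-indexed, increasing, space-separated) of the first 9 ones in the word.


1 2 3 4 6 7 8 10 11

n=0: ⌈687/799⌉−⌈54/799⌉ = 1−1 = 0
n=1: ⌈1320/799⌉−⌈687/799⌉ = 2−1 = 1  ← one
n=2: ⌈1953/799⌉−⌈1320/799⌉ = 3−2 = 1  ← one
n=3: ⌈2586/799⌉−⌈1953/799⌉ = 4−3 = 1  ← one
n=4: ⌈3219/799⌉−⌈2586/799⌉ = 5−4 = 1  ← one
n=5: ⌈3852/799⌉−⌈3219/799⌉ = 5−5 = 0
n=6: ⌈4485/799⌉−⌈3852/799⌉ = 6−5 = 1  ← one
n=7: ⌈5118/799⌉−⌈4485/799⌉ = 7−6 = 1  ← one
n=8: ⌈5751/799⌉−⌈5118/799⌉ = 8−7 = 1  ← one
n=9: ⌈6384/799⌉−⌈5751/799⌉ = 8−8 = 0
n=10: ⌈7017/799⌉−⌈6384/799⌉ = 9−8 = 1  ← one
n=11: ⌈7650/799⌉−⌈7017/799⌉ = 10−9 = 1  ← one
positions of the first 9 ones: 1 2 3 4 6 7 8 10 11


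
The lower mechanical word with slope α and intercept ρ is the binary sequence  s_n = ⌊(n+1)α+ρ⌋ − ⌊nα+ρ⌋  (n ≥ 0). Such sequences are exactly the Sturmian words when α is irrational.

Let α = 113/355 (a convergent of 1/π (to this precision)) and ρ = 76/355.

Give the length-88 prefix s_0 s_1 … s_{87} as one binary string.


n=0: ⌊(1·113+76)/355⌋ − ⌊(0·113+76)/355⌋ = ⌊189/355⌋ − ⌊76/355⌋ = 0 − 0 = 0
n=1: ⌊(2·113+76)/355⌋ − ⌊(1·113+76)/355⌋ = ⌊302/355⌋ − ⌊189/355⌋ = 0 − 0 = 0
n=2: ⌊(3·113+76)/355⌋ − ⌊(2·113+76)/355⌋ = ⌊415/355⌋ − ⌊302/355⌋ = 1 − 0 = 1
n=3: ⌊(4·113+76)/355⌋ − ⌊(3·113+76)/355⌋ = ⌊528/355⌋ − ⌊415/355⌋ = 1 − 1 = 0
n=4: ⌊(5·113+76)/355⌋ − ⌊(4·113+76)/355⌋ = ⌊641/355⌋ − ⌊528/355⌋ = 1 − 1 = 0
n=5: ⌊(6·113+76)/355⌋ − ⌊(5·113+76)/355⌋ = ⌊754/355⌋ − ⌊641/355⌋ = 2 − 1 = 1
n=6: ⌊(7·113+76)/355⌋ − ⌊(6·113+76)/355⌋ = ⌊867/355⌋ − ⌊754/355⌋ = 2 − 2 = 0
n=7: ⌊(8·113+76)/355⌋ − ⌊(7·113+76)/355⌋ = ⌊980/355⌋ − ⌊867/355⌋ = 2 − 2 = 0
n=8: ⌊(9·113+76)/355⌋ − ⌊(8·113+76)/355⌋ = ⌊1093/355⌋ − ⌊980/355⌋ = 3 − 2 = 1
n=9: ⌊(10·113+76)/355⌋ − ⌊(9·113+76)/355⌋ = ⌊1206/355⌋ − ⌊1093/355⌋ = 3 − 3 = 0
n=10: ⌊(11·113+76)/355⌋ − ⌊(10·113+76)/355⌋ = ⌊1319/355⌋ − ⌊1206/355⌋ = 3 − 3 = 0
n=11: ⌊(12·113+76)/355⌋ − ⌊(11·113+76)/355⌋ = ⌊1432/355⌋ − ⌊1319/355⌋ = 4 − 3 = 1
n=12: ⌊(13·113+76)/355⌋ − ⌊(12·113+76)/355⌋ = ⌊1545/355⌋ − ⌊1432/355⌋ = 4 − 4 = 0
n=13: ⌊(14·113+76)/355⌋ − ⌊(13·113+76)/355⌋ = ⌊1658/355⌋ − ⌊1545/355⌋ = 4 − 4 = 0
n=14: ⌊(15·113+76)/355⌋ − ⌊(14·113+76)/355⌋ = ⌊1771/355⌋ − ⌊1658/355⌋ = 4 − 4 = 0
n=15: ⌊(16·113+76)/355⌋ − ⌊(15·113+76)/355⌋ = ⌊1884/355⌋ − ⌊1771/355⌋ = 5 − 4 = 1
n=16: ⌊(17·113+76)/355⌋ − ⌊(16·113+76)/355⌋ = ⌊1997/355⌋ − ⌊1884/355⌋ = 5 − 5 = 0
n=17: ⌊(18·113+76)/355⌋ − ⌊(17·113+76)/355⌋ = ⌊2110/355⌋ − ⌊1997/355⌋ = 5 − 5 = 0
n=18: ⌊(19·113+76)/355⌋ − ⌊(18·113+76)/355⌋ = ⌊2223/355⌋ − ⌊2110/355⌋ = 6 − 5 = 1
n=19: ⌊(20·113+76)/355⌋ − ⌊(19·113+76)/355⌋ = ⌊2336/355⌋ − ⌊2223/355⌋ = 6 − 6 = 0
n=20: ⌊(21·113+76)/355⌋ − ⌊(20·113+76)/355⌋ = ⌊2449/355⌋ − ⌊2336/355⌋ = 6 − 6 = 0
n=21: ⌊(22·113+76)/355⌋ − ⌊(21·113+76)/355⌋ = ⌊2562/355⌋ − ⌊2449/355⌋ = 7 − 6 = 1
n=22: ⌊(23·113+76)/355⌋ − ⌊(22·113+76)/355⌋ = ⌊2675/355⌋ − ⌊2562/355⌋ = 7 − 7 = 0
n=23: ⌊(24·113+76)/355⌋ − ⌊(23·113+76)/355⌋ = ⌊2788/355⌋ − ⌊2675/355⌋ = 7 − 7 = 0
n=24: ⌊(25·113+76)/355⌋ − ⌊(24·113+76)/355⌋ = ⌊2901/355⌋ − ⌊2788/355⌋ = 8 − 7 = 1
n=25: ⌊(26·113+76)/355⌋ − ⌊(25·113+76)/355⌋ = ⌊3014/355⌋ − ⌊2901/355⌋ = 8 − 8 = 0
n=26: ⌊(27·113+76)/355⌋ − ⌊(26·113+76)/355⌋ = ⌊3127/355⌋ − ⌊3014/355⌋ = 8 − 8 = 0
n=27: ⌊(28·113+76)/355⌋ − ⌊(27·113+76)/355⌋ = ⌊3240/355⌋ − ⌊3127/355⌋ = 9 − 8 = 1
n=28: ⌊(29·113+76)/355⌋ − ⌊(28·113+76)/355⌋ = ⌊3353/355⌋ − ⌊3240/355⌋ = 9 − 9 = 0
n=29: ⌊(30·113+76)/355⌋ − ⌊(29·113+76)/355⌋ = ⌊3466/355⌋ − ⌊3353/355⌋ = 9 − 9 = 0
n=30: ⌊(31·113+76)/355⌋ − ⌊(30·113+76)/355⌋ = ⌊3579/355⌋ − ⌊3466/355⌋ = 10 − 9 = 1
n=31: ⌊(32·113+76)/355⌋ − ⌊(31·113+76)/355⌋ = ⌊3692/355⌋ − ⌊3579/355⌋ = 10 − 10 = 0
n=32: ⌊(33·113+76)/355⌋ − ⌊(32·113+76)/355⌋ = ⌊3805/355⌋ − ⌊3692/355⌋ = 10 − 10 = 0
n=33: ⌊(34·113+76)/355⌋ − ⌊(33·113+76)/355⌋ = ⌊3918/355⌋ − ⌊3805/355⌋ = 11 − 10 = 1
n=34: ⌊(35·113+76)/355⌋ − ⌊(34·113+76)/355⌋ = ⌊4031/355⌋ − ⌊3918/355⌋ = 11 − 11 = 0
n=35: ⌊(36·113+76)/355⌋ − ⌊(35·113+76)/355⌋ = ⌊4144/355⌋ − ⌊4031/355⌋ = 11 − 11 = 0
n=36: ⌊(37·113+76)/355⌋ − ⌊(36·113+76)/355⌋ = ⌊4257/355⌋ − ⌊4144/355⌋ = 11 − 11 = 0
n=37: ⌊(38·113+76)/355⌋ − ⌊(37·113+76)/355⌋ = ⌊4370/355⌋ − ⌊4257/355⌋ = 12 − 11 = 1
n=38: ⌊(39·113+76)/355⌋ − ⌊(38·113+76)/355⌋ = ⌊4483/355⌋ − ⌊4370/355⌋ = 12 − 12 = 0
n=39: ⌊(40·113+76)/355⌋ − ⌊(39·113+76)/355⌋ = ⌊4596/355⌋ − ⌊4483/355⌋ = 12 − 12 = 0
n=40: ⌊(41·113+76)/355⌋ − ⌊(40·113+76)/355⌋ = ⌊4709/355⌋ − ⌊4596/355⌋ = 13 − 12 = 1
n=41: ⌊(42·113+76)/355⌋ − ⌊(41·113+76)/355⌋ = ⌊4822/355⌋ − ⌊4709/355⌋ = 13 − 13 = 0
n=42: ⌊(43·113+76)/355⌋ − ⌊(42·113+76)/355⌋ = ⌊4935/355⌋ − ⌊4822/355⌋ = 13 − 13 = 0
n=43: ⌊(44·113+76)/355⌋ − ⌊(43·113+76)/355⌋ = ⌊5048/355⌋ − ⌊4935/355⌋ = 14 − 13 = 1
n=44: ⌊(45·113+76)/355⌋ − ⌊(44·113+76)/355⌋ = ⌊5161/355⌋ − ⌊5048/355⌋ = 14 − 14 = 0
n=45: ⌊(46·113+76)/355⌋ − ⌊(45·113+76)/355⌋ = ⌊5274/355⌋ − ⌊5161/355⌋ = 14 − 14 = 0
n=46: ⌊(47·113+76)/355⌋ − ⌊(46·113+76)/355⌋ = ⌊5387/355⌋ − ⌊5274/355⌋ = 15 − 14 = 1
n=47: ⌊(48·113+76)/355⌋ − ⌊(47·113+76)/355⌋ = ⌊5500/355⌋ − ⌊5387/355⌋ = 15 − 15 = 0
n=48: ⌊(49·113+76)/355⌋ − ⌊(48·113+76)/355⌋ = ⌊5613/355⌋ − ⌊5500/355⌋ = 15 − 15 = 0
n=49: ⌊(50·113+76)/355⌋ − ⌊(49·113+76)/355⌋ = ⌊5726/355⌋ − ⌊5613/355⌋ = 16 − 15 = 1
n=50: ⌊(51·113+76)/355⌋ − ⌊(50·113+76)/355⌋ = ⌊5839/355⌋ − ⌊5726/355⌋ = 16 − 16 = 0
n=51: ⌊(52·113+76)/355⌋ − ⌊(51·113+76)/355⌋ = ⌊5952/355⌋ − ⌊5839/355⌋ = 16 − 16 = 0
n=52: ⌊(53·113+76)/355⌋ − ⌊(52·113+76)/355⌋ = ⌊6065/355⌋ − ⌊5952/355⌋ = 17 − 16 = 1
n=53: ⌊(54·113+76)/355⌋ − ⌊(53·113+76)/355⌋ = ⌊6178/355⌋ − ⌊6065/355⌋ = 17 − 17 = 0
n=54: ⌊(55·113+76)/355⌋ − ⌊(54·113+76)/355⌋ = ⌊6291/355⌋ − ⌊6178/355⌋ = 17 − 17 = 0
n=55: ⌊(56·113+76)/355⌋ − ⌊(55·113+76)/355⌋ = ⌊6404/355⌋ − ⌊6291/355⌋ = 18 − 17 = 1
n=56: ⌊(57·113+76)/355⌋ − ⌊(56·113+76)/355⌋ = ⌊6517/355⌋ − ⌊6404/355⌋ = 18 − 18 = 0
n=57: ⌊(58·113+76)/355⌋ − ⌊(57·113+76)/355⌋ = ⌊6630/355⌋ − ⌊6517/355⌋ = 18 − 18 = 0
n=58: ⌊(59·113+76)/355⌋ − ⌊(58·113+76)/355⌋ = ⌊6743/355⌋ − ⌊6630/355⌋ = 18 − 18 = 0
n=59: ⌊(60·113+76)/355⌋ − ⌊(59·113+76)/355⌋ = ⌊6856/355⌋ − ⌊6743/355⌋ = 19 − 18 = 1
n=60: ⌊(61·113+76)/355⌋ − ⌊(60·113+76)/355⌋ = ⌊6969/355⌋ − ⌊6856/355⌋ = 19 − 19 = 0
n=61: ⌊(62·113+76)/355⌋ − ⌊(61·113+76)/355⌋ = ⌊7082/355⌋ − ⌊6969/355⌋ = 19 − 19 = 0
n=62: ⌊(63·113+76)/355⌋ − ⌊(62·113+76)/355⌋ = ⌊7195/355⌋ − ⌊7082/355⌋ = 20 − 19 = 1
n=63: ⌊(64·113+76)/355⌋ − ⌊(63·113+76)/355⌋ = ⌊7308/355⌋ − ⌊7195/355⌋ = 20 − 20 = 0
n=64: ⌊(65·113+76)/355⌋ − ⌊(64·113+76)/355⌋ = ⌊7421/355⌋ − ⌊7308/355⌋ = 20 − 20 = 0
n=65: ⌊(66·113+76)/355⌋ − ⌊(65·113+76)/355⌋ = ⌊7534/355⌋ − ⌊7421/355⌋ = 21 − 20 = 1
n=66: ⌊(67·113+76)/355⌋ − ⌊(66·113+76)/355⌋ = ⌊7647/355⌋ − ⌊7534/355⌋ = 21 − 21 = 0
n=67: ⌊(68·113+76)/355⌋ − ⌊(67·113+76)/355⌋ = ⌊7760/355⌋ − ⌊7647/355⌋ = 21 − 21 = 0
n=68: ⌊(69·113+76)/355⌋ − ⌊(68·113+76)/355⌋ = ⌊7873/355⌋ − ⌊7760/355⌋ = 22 − 21 = 1
n=69: ⌊(70·113+76)/355⌋ − ⌊(69·113+76)/355⌋ = ⌊7986/355⌋ − ⌊7873/355⌋ = 22 − 22 = 0
n=70: ⌊(71·113+76)/355⌋ − ⌊(70·113+76)/355⌋ = ⌊8099/355⌋ − ⌊7986/355⌋ = 22 − 22 = 0
n=71: ⌊(72·113+76)/355⌋ − ⌊(71·113+76)/355⌋ = ⌊8212/355⌋ − ⌊8099/355⌋ = 23 − 22 = 1
n=72: ⌊(73·113+76)/355⌋ − ⌊(72·113+76)/355⌋ = ⌊8325/355⌋ − ⌊8212/355⌋ = 23 − 23 = 0
n=73: ⌊(74·113+76)/355⌋ − ⌊(73·113+76)/355⌋ = ⌊8438/355⌋ − ⌊8325/355⌋ = 23 − 23 = 0
n=74: ⌊(75·113+76)/355⌋ − ⌊(74·113+76)/355⌋ = ⌊8551/355⌋ − ⌊8438/355⌋ = 24 − 23 = 1
n=75: ⌊(76·113+76)/355⌋ − ⌊(75·113+76)/355⌋ = ⌊8664/355⌋ − ⌊8551/355⌋ = 24 − 24 = 0
n=76: ⌊(77·113+76)/355⌋ − ⌊(76·113+76)/355⌋ = ⌊8777/355⌋ − ⌊8664/355⌋ = 24 − 24 = 0
n=77: ⌊(78·113+76)/355⌋ − ⌊(77·113+76)/355⌋ = ⌊8890/355⌋ − ⌊8777/355⌋ = 25 − 24 = 1
n=78: ⌊(79·113+76)/355⌋ − ⌊(78·113+76)/355⌋ = ⌊9003/355⌋ − ⌊8890/355⌋ = 25 − 25 = 0
n=79: ⌊(80·113+76)/355⌋ − ⌊(79·113+76)/355⌋ = ⌊9116/355⌋ − ⌊9003/355⌋ = 25 − 25 = 0
n=80: ⌊(81·113+76)/355⌋ − ⌊(80·113+76)/355⌋ = ⌊9229/355⌋ − ⌊9116/355⌋ = 25 − 25 = 0
n=81: ⌊(82·113+76)/355⌋ − ⌊(81·113+76)/355⌋ = ⌊9342/355⌋ − ⌊9229/355⌋ = 26 − 25 = 1
n=82: ⌊(83·113+76)/355⌋ − ⌊(82·113+76)/355⌋ = ⌊9455/355⌋ − ⌊9342/355⌋ = 26 − 26 = 0
n=83: ⌊(84·113+76)/355⌋ − ⌊(83·113+76)/355⌋ = ⌊9568/355⌋ − ⌊9455/355⌋ = 26 − 26 = 0
n=84: ⌊(85·113+76)/355⌋ − ⌊(84·113+76)/355⌋ = ⌊9681/355⌋ − ⌊9568/355⌋ = 27 − 26 = 1
n=85: ⌊(86·113+76)/355⌋ − ⌊(85·113+76)/355⌋ = ⌊9794/355⌋ − ⌊9681/355⌋ = 27 − 27 = 0
n=86: ⌊(87·113+76)/355⌋ − ⌊(86·113+76)/355⌋ = ⌊9907/355⌋ − ⌊9794/355⌋ = 27 − 27 = 0
n=87: ⌊(88·113+76)/355⌋ − ⌊(87·113+76)/355⌋ = ⌊10020/355⌋ − ⌊9907/355⌋ = 28 − 27 = 1

0010010010010001001001001001001001000100100100100100100100010010010010010010010001001001


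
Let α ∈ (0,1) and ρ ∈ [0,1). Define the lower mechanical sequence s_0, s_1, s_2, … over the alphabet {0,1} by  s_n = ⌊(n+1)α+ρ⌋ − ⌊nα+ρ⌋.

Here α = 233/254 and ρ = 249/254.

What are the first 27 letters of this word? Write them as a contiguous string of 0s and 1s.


111111111110111111111110111

n=0: ⌊(1·233+249)/254⌋ − ⌊(0·233+249)/254⌋ = ⌊482/254⌋ − ⌊249/254⌋ = 1 − 0 = 1
n=1: ⌊(2·233+249)/254⌋ − ⌊(1·233+249)/254⌋ = ⌊715/254⌋ − ⌊482/254⌋ = 2 − 1 = 1
n=2: ⌊(3·233+249)/254⌋ − ⌊(2·233+249)/254⌋ = ⌊948/254⌋ − ⌊715/254⌋ = 3 − 2 = 1
n=3: ⌊(4·233+249)/254⌋ − ⌊(3·233+249)/254⌋ = ⌊1181/254⌋ − ⌊948/254⌋ = 4 − 3 = 1
n=4: ⌊(5·233+249)/254⌋ − ⌊(4·233+249)/254⌋ = ⌊1414/254⌋ − ⌊1181/254⌋ = 5 − 4 = 1
n=5: ⌊(6·233+249)/254⌋ − ⌊(5·233+249)/254⌋ = ⌊1647/254⌋ − ⌊1414/254⌋ = 6 − 5 = 1
n=6: ⌊(7·233+249)/254⌋ − ⌊(6·233+249)/254⌋ = ⌊1880/254⌋ − ⌊1647/254⌋ = 7 − 6 = 1
n=7: ⌊(8·233+249)/254⌋ − ⌊(7·233+249)/254⌋ = ⌊2113/254⌋ − ⌊1880/254⌋ = 8 − 7 = 1
n=8: ⌊(9·233+249)/254⌋ − ⌊(8·233+249)/254⌋ = ⌊2346/254⌋ − ⌊2113/254⌋ = 9 − 8 = 1
n=9: ⌊(10·233+249)/254⌋ − ⌊(9·233+249)/254⌋ = ⌊2579/254⌋ − ⌊2346/254⌋ = 10 − 9 = 1
n=10: ⌊(11·233+249)/254⌋ − ⌊(10·233+249)/254⌋ = ⌊2812/254⌋ − ⌊2579/254⌋ = 11 − 10 = 1
n=11: ⌊(12·233+249)/254⌋ − ⌊(11·233+249)/254⌋ = ⌊3045/254⌋ − ⌊2812/254⌋ = 11 − 11 = 0
n=12: ⌊(13·233+249)/254⌋ − ⌊(12·233+249)/254⌋ = ⌊3278/254⌋ − ⌊3045/254⌋ = 12 − 11 = 1
n=13: ⌊(14·233+249)/254⌋ − ⌊(13·233+249)/254⌋ = ⌊3511/254⌋ − ⌊3278/254⌋ = 13 − 12 = 1
n=14: ⌊(15·233+249)/254⌋ − ⌊(14·233+249)/254⌋ = ⌊3744/254⌋ − ⌊3511/254⌋ = 14 − 13 = 1
n=15: ⌊(16·233+249)/254⌋ − ⌊(15·233+249)/254⌋ = ⌊3977/254⌋ − ⌊3744/254⌋ = 15 − 14 = 1
n=16: ⌊(17·233+249)/254⌋ − ⌊(16·233+249)/254⌋ = ⌊4210/254⌋ − ⌊3977/254⌋ = 16 − 15 = 1
n=17: ⌊(18·233+249)/254⌋ − ⌊(17·233+249)/254⌋ = ⌊4443/254⌋ − ⌊4210/254⌋ = 17 − 16 = 1
n=18: ⌊(19·233+249)/254⌋ − ⌊(18·233+249)/254⌋ = ⌊4676/254⌋ − ⌊4443/254⌋ = 18 − 17 = 1
n=19: ⌊(20·233+249)/254⌋ − ⌊(19·233+249)/254⌋ = ⌊4909/254⌋ − ⌊4676/254⌋ = 19 − 18 = 1
n=20: ⌊(21·233+249)/254⌋ − ⌊(20·233+249)/254⌋ = ⌊5142/254⌋ − ⌊4909/254⌋ = 20 − 19 = 1
n=21: ⌊(22·233+249)/254⌋ − ⌊(21·233+249)/254⌋ = ⌊5375/254⌋ − ⌊5142/254⌋ = 21 − 20 = 1
n=22: ⌊(23·233+249)/254⌋ − ⌊(22·233+249)/254⌋ = ⌊5608/254⌋ − ⌊5375/254⌋ = 22 − 21 = 1
n=23: ⌊(24·233+249)/254⌋ − ⌊(23·233+249)/254⌋ = ⌊5841/254⌋ − ⌊5608/254⌋ = 22 − 22 = 0
n=24: ⌊(25·233+249)/254⌋ − ⌊(24·233+249)/254⌋ = ⌊6074/254⌋ − ⌊5841/254⌋ = 23 − 22 = 1
n=25: ⌊(26·233+249)/254⌋ − ⌊(25·233+249)/254⌋ = ⌊6307/254⌋ − ⌊6074/254⌋ = 24 − 23 = 1
n=26: ⌊(27·233+249)/254⌋ − ⌊(26·233+249)/254⌋ = ⌊6540/254⌋ − ⌊6307/254⌋ = 25 − 24 = 1


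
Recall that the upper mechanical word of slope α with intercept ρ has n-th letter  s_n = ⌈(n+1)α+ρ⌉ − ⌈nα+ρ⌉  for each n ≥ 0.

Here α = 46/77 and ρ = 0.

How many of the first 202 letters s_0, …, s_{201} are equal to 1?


#1s = Σ_{n=0}^{201} s_n = Σ_{n=0}^{201} (⌈(n+1)α+ρ⌉ − ⌈nα+ρ⌉)
the sum telescopes: every ⌈nα+ρ⌉ with 0 < n < 202 appears once with + and once with −, leaving ⌈202α+ρ⌉ − ⌈0·α+ρ⌉
202α + ρ = (202·46) / 77 = 9292/77
ρ = 0/77
⌈9292/77⌉ = 121,  ⌈0/77⌉ = 0
#1s = 121 − 0 = 121

121


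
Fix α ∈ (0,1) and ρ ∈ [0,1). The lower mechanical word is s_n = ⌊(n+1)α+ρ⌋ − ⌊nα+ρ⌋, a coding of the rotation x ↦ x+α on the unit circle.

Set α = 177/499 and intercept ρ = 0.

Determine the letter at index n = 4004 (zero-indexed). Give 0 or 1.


(n+1)α + ρ = (4005·177) / 499 = 708885/499
nα + ρ     = (4004·177) / 499 = 708708/499
⌊708885/499⌋ = 1420,  ⌊708708/499⌋ = 1420
s_{4004} = 1420 − 1420 = 0

0


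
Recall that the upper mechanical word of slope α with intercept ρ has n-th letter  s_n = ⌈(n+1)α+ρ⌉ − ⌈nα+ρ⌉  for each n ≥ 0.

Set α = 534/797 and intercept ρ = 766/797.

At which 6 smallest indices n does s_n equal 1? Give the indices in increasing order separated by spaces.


n=0: ⌈1300/797⌉−⌈766/797⌉ = 2−1 = 1  ← one
n=1: ⌈1834/797⌉−⌈1300/797⌉ = 3−2 = 1  ← one
n=2: ⌈2368/797⌉−⌈1834/797⌉ = 3−3 = 0
n=3: ⌈2902/797⌉−⌈2368/797⌉ = 4−3 = 1  ← one
n=4: ⌈3436/797⌉−⌈2902/797⌉ = 5−4 = 1  ← one
n=5: ⌈3970/797⌉−⌈3436/797⌉ = 5−5 = 0
n=6: ⌈4504/797⌉−⌈3970/797⌉ = 6−5 = 1  ← one
n=7: ⌈5038/797⌉−⌈4504/797⌉ = 7−6 = 1  ← one
positions of the first 6 ones: 0 1 3 4 6 7

0 1 3 4 6 7


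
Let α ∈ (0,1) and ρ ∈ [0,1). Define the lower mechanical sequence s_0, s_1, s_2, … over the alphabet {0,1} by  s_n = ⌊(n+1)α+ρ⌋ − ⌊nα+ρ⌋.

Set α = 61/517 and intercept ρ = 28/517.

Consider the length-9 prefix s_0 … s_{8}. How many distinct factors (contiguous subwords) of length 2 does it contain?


t_n = ⌊(n·61+28)/517⌋ for n = 0 … 9:
  n=0…9: ⌊28/517⌋=0 ⌊89/517⌋=0 ⌊150/517⌋=0 ⌊211/517⌋=0 ⌊272/517⌋=0 ⌊333/517⌋=0 ⌊394/517⌋=0 ⌊455/517⌋=0 ⌊516/517⌋=0 ⌊577/517⌋=1
s_n = t_(n+1) − t_n for n = 0 … 8 gives
prefix = 000000001
slide a length-2 window over [0..1] … [7..8] (8 windows); first occurrence of each distinct factor:
  [  0..  1] 00
  [  7..  8] 01
  (the other 6 windows repeat one of these)
distinct factors: {00, 01}
count = 2  (Sturmian bound for length 2 is 3)

2


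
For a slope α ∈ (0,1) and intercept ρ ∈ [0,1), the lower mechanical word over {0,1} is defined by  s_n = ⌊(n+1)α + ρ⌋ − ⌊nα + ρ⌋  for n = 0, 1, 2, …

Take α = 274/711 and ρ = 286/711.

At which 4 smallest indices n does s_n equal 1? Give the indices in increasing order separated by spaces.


1 4 6 9

n=0: ⌊560/711⌋−⌊286/711⌋ = 0−0 = 0
n=1: ⌊834/711⌋−⌊560/711⌋ = 1−0 = 1  ← one
n=2: ⌊1108/711⌋−⌊834/711⌋ = 1−1 = 0
n=3: ⌊1382/711⌋−⌊1108/711⌋ = 1−1 = 0
n=4: ⌊1656/711⌋−⌊1382/711⌋ = 2−1 = 1  ← one
n=5: ⌊1930/711⌋−⌊1656/711⌋ = 2−2 = 0
n=6: ⌊2204/711⌋−⌊1930/711⌋ = 3−2 = 1  ← one
n=7: ⌊2478/711⌋−⌊2204/711⌋ = 3−3 = 0
n=8: ⌊2752/711⌋−⌊2478/711⌋ = 3−3 = 0
n=9: ⌊3026/711⌋−⌊2752/711⌋ = 4−3 = 1  ← one
positions of the first 4 ones: 1 4 6 9


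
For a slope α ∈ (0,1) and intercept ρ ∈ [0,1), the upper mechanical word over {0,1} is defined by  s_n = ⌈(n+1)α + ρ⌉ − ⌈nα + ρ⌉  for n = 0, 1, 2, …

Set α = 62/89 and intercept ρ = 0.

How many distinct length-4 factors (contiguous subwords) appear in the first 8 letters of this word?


t_n = ⌈(n·62)/89⌉ for n = 0 … 8:
  n=0…8: ⌈0/89⌉=0 ⌈62/89⌉=1 ⌈124/89⌉=2 ⌈186/89⌉=3 ⌈248/89⌉=3 ⌈310/89⌉=4 ⌈372/89⌉=5 ⌈434/89⌉=5 ⌈496/89⌉=6
s_n = t_(n+1) − t_n for n = 0 … 7 gives
prefix = 11101101
slide a length-4 window over [0..3] … [4..7] (5 windows); first occurrence of each distinct factor:
  [  0..  3] 1110
  [  1..  4] 1101
  [  2..  5] 1011
  [  3..  6] 0110
  (the other 1 window repeats one of these)
distinct factors: {0110, 1011, 1101, 1110}
count = 4  (Sturmian bound for length 4 is 5)

4


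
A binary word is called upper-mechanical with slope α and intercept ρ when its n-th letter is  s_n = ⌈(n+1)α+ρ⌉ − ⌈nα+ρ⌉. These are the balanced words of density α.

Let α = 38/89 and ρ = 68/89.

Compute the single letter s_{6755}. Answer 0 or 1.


1

(n+1)α + ρ = (6756·38 + 68) / 89 = 256796/89
nα + ρ     = (6755·38 + 68) / 89 = 256758/89
⌈256796/89⌉ = 2886,  ⌈256758/89⌉ = 2885
s_{6755} = 2886 − 2885 = 1


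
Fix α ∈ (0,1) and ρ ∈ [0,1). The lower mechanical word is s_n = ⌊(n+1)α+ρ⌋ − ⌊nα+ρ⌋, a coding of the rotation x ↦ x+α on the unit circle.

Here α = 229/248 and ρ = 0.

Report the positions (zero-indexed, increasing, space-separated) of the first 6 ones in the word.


1 2 3 4 5 6

n=0: ⌊229/248⌋−⌊0/248⌋ = 0−0 = 0
n=1: ⌊458/248⌋−⌊229/248⌋ = 1−0 = 1  ← one
n=2: ⌊687/248⌋−⌊458/248⌋ = 2−1 = 1  ← one
n=3: ⌊916/248⌋−⌊687/248⌋ = 3−2 = 1  ← one
n=4: ⌊1145/248⌋−⌊916/248⌋ = 4−3 = 1  ← one
n=5: ⌊1374/248⌋−⌊1145/248⌋ = 5−4 = 1  ← one
n=6: ⌊1603/248⌋−⌊1374/248⌋ = 6−5 = 1  ← one
positions of the first 6 ones: 1 2 3 4 5 6


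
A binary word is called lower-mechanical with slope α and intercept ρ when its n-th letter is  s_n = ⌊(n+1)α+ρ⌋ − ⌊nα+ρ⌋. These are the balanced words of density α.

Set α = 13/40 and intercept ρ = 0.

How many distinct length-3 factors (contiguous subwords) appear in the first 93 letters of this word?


t_n = ⌊(n·13)/40⌋ for n = 0 … 93:
  n=0…9: ⌊0/40⌋=0 ⌊13/40⌋=0 ⌊26/40⌋=0 ⌊39/40⌋=0 ⌊52/40⌋=1 ⌊65/40⌋=1 ⌊78/40⌋=1 ⌊91/40⌋=2 ⌊104/40⌋=2 ⌊117/40⌋=2
  n=10…19: ⌊130/40⌋=3 ⌊143/40⌋=3 ⌊156/40⌋=3 ⌊169/40⌋=4 ⌊182/40⌋=4 ⌊195/40⌋=4 ⌊208/40⌋=5 ⌊221/40⌋=5 ⌊234/40⌋=5 ⌊247/40⌋=6
  n=20…29: ⌊260/40⌋=6 ⌊273/40⌋=6 ⌊286/40⌋=7 ⌊299/40⌋=7 ⌊312/40⌋=7 ⌊325/40⌋=8 ⌊338/40⌋=8 ⌊351/40⌋=8 ⌊364/40⌋=9 ⌊377/40⌋=9
  n=30…39: ⌊390/40⌋=9 ⌊403/40⌋=10 ⌊416/40⌋=10 ⌊429/40⌋=10 ⌊442/40⌋=11 ⌊455/40⌋=11 ⌊468/40⌋=11 ⌊481/40⌋=12 ⌊494/40⌋=12 ⌊507/40⌋=12
  n=40…49: ⌊520/40⌋=13 ⌊533/40⌋=13 ⌊546/40⌋=13 ⌊559/40⌋=13 ⌊572/40⌋=14 ⌊585/40⌋=14 ⌊598/40⌋=14 ⌊611/40⌋=15 ⌊624/40⌋=15 ⌊637/40⌋=15
  n=50…59: ⌊650/40⌋=16 ⌊663/40⌋=16 ⌊676/40⌋=16 ⌊689/40⌋=17 ⌊702/40⌋=17 ⌊715/40⌋=17 ⌊728/40⌋=18 ⌊741/40⌋=18 ⌊754/40⌋=18 ⌊767/40⌋=19
  n=60…69: ⌊780/40⌋=19 ⌊793/40⌋=19 ⌊806/40⌋=20 ⌊819/40⌋=20 ⌊832/40⌋=20 ⌊845/40⌋=21 ⌊858/40⌋=21 ⌊871/40⌋=21 ⌊884/40⌋=22 ⌊897/40⌋=22
  n=70…79: ⌊910/40⌋=22 ⌊923/40⌋=23 ⌊936/40⌋=23 ⌊949/40⌋=23 ⌊962/40⌋=24 ⌊975/40⌋=24 ⌊988/40⌋=24 ⌊1001/40⌋=25 ⌊1014/40⌋=25 ⌊1027/40⌋=25
  n=80…89: ⌊1040/40⌋=26 ⌊1053/40⌋=26 ⌊1066/40⌋=26 ⌊1079/40⌋=26 ⌊1092/40⌋=27 ⌊1105/40⌋=27 ⌊1118/40⌋=27 ⌊1131/40⌋=28 ⌊1144/40⌋=28 ⌊1157/40⌋=28
  n=90…93: ⌊1170/40⌋=29 ⌊1183/40⌋=29 ⌊1196/40⌋=29 ⌊1209/40⌋=30
s_n = t_(n+1) − t_n for n = 0 … 92 gives
prefix = 000100100100100100100100100100100100100100010010010010010010010010010010010010010001001001001
slide a length-3 window over [0..2] … [90..92] (91 windows); first occurrence of each distinct factor:
  [  0..  2] 000
  [  1..  3] 001
  [  2..  4] 010
  [  3..  5] 100
  (the other 87 windows repeat one of these)
distinct factors: {000, 001, 010, 100}
count = 4  (Sturmian bound for length 3 is 4)

4
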